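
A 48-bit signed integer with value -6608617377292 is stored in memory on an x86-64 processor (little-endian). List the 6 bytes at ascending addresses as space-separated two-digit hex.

F4 71 B5 4F FD F9

Two's complement of -6608617377292 in 48 bits: 6608617377292 = 0x0602B04A8E0C; invert → 0xF9FD4FB571F3; add 1 → 0xF9FD4FB571F4.
Split into bytes (most-significant first): F9 FD 4F B5 71 F4.
In little-endian order the low byte comes first in memory.
So at ascending addresses the bytes are F4 71 B5 4F FD F9.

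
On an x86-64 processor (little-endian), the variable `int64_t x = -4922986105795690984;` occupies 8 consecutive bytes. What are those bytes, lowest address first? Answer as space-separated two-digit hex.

18 3E DD 49 38 0A AE BB

Two's complement of -4922986105795690984 in 64 bits: 4922986105795690984 = 0x4451F5C7B622C1E8; invert → 0xBBAE0A3849DD3E17; add 1 → 0xBBAE0A3849DD3E18.
Split into bytes (most-significant first): BB AE 0A 38 49 DD 3E 18.
Little-endian stores the least-significant byte at the lowest address.
So at ascending addresses the bytes are 18 3E DD 49 38 0A AE BB.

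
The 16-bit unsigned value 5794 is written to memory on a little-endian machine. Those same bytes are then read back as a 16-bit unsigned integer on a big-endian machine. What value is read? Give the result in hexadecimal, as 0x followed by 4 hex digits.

0xA216

5794 in 16-bit hexadecimal is 0x16A2.
Stored little-endian, the bytes at ascending addresses are A2 16.
Read back as big-endian, the last byte is least significant, giving 0xA216.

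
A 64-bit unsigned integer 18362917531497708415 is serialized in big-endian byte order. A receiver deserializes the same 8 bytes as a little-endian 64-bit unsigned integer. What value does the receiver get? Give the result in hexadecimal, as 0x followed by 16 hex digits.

0x7FBBB6383430D6FE

18362917531497708415 in 64-bit hexadecimal is 0xFED6303438B6BB7F.
Stored big-endian, the bytes at ascending addresses are FE D6 30 34 38 B6 BB 7F.
Read back as little-endian, the first byte is least significant, giving 0x7FBBB6383430D6FE.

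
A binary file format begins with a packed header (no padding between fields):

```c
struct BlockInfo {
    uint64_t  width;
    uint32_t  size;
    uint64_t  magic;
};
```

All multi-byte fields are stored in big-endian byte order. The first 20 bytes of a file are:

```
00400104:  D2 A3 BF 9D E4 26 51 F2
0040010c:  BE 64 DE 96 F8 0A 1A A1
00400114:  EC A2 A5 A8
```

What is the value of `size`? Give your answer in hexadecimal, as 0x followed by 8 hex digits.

0xBE64DE96

`size` follows `width` (8 bytes), so it starts at byte offset 8 and occupies 4 bytes.
Bytes at offsets 8..11: BE 64 DE 96.
Big-endian: lowest address holds the most-significant byte.
The bytes are already most-significant first: 0xBE64DE96.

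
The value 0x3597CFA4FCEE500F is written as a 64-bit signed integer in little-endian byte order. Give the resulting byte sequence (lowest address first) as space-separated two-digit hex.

0F 50 EE FC A4 CF 97 35

Split into bytes (most-significant first): 35 97 CF A4 FC EE 50 0F.
Little-endian stores the least-significant byte at the lowest address.
So at ascending addresses the bytes are 0F 50 EE FC A4 CF 97 35.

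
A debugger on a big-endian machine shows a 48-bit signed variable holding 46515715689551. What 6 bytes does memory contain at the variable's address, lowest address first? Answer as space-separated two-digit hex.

2A 4E 48 B5 CC 4F

46515715689551 in hexadecimal, padded to 48 bits, is 0x2A4E48B5CC4F.
Split into bytes (most-significant first): 2A 4E 48 B5 CC 4F.
In big-endian order the high byte comes first in memory.
So the memory order matches the most-significant-first order: 2A 4E 48 B5 CC 4F.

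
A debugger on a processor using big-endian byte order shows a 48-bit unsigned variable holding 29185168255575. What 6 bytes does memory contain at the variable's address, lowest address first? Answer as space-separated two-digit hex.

29185168255575 in hexadecimal, padded to 48 bits, is 0x1A8B33962A57.
Split into bytes (most-significant first): 1A 8B 33 96 2A 57.
In big-endian order the high byte comes first in memory.
So the memory order matches the most-significant-first order: 1A 8B 33 96 2A 57.

1A 8B 33 96 2A 57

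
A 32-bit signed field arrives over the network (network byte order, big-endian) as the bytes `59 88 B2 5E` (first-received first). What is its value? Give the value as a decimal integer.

1502130782

In big-endian order the high byte comes first in memory.
The bytes are already most-significant first: 0x5988B25E.
0x5988B25E = 1502130782.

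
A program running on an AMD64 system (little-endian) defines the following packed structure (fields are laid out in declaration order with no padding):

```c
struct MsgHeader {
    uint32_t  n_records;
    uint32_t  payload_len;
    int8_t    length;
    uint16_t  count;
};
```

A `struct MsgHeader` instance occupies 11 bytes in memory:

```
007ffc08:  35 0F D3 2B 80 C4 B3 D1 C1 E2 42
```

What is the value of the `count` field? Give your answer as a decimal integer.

17122

`count` follows `n_records` (4 B), `payload_len` (4 B), `length` (1 B), so it starts at offset 4 + 4 + 1 = 9 and occupies 2 bytes.
Bytes at offsets 9..10: E2 42.
Little-endian stores the least-significant byte at the lowest address.
Reassemble most-significant byte first: 42 E2 → 0x42E2.
0x42E2 = 17122.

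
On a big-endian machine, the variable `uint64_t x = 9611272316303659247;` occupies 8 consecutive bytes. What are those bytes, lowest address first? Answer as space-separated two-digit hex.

85 62 19 3F BC D3 50 EF

9611272316303659247 in hexadecimal, padded to 64 bits, is 0x8562193FBCD350EF.
Split into bytes (most-significant first): 85 62 19 3F BC D3 50 EF.
Big-endian stores the most-significant byte at the lowest address.
So the memory order matches the most-significant-first order: 85 62 19 3F BC D3 50 EF.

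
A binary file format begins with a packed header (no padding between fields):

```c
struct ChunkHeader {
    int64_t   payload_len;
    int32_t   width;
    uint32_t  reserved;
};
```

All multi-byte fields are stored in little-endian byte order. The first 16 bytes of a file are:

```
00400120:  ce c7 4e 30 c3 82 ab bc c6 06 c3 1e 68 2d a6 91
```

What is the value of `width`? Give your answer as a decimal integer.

516097734

`width` follows `payload_len` (8 bytes), so it starts at byte offset 8 and occupies 4 bytes.
Bytes at offsets 8..11: C6 06 C3 1E.
Little-endian: lowest address holds the least-significant byte.
Reassemble most-significant byte first: 1E C3 06 C6 → 0x1EC306C6.
0x1EC306C6 = 516097734.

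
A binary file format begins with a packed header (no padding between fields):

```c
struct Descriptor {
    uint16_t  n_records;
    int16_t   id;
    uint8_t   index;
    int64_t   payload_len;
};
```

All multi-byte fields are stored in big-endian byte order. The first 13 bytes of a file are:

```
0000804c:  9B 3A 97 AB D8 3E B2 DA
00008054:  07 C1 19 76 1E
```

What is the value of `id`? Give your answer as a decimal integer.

-26709

`id` follows `n_records` (2 bytes), so it starts at byte offset 2 and occupies 2 bytes.
Bytes at offsets 2..3: 97 AB.
In big-endian order the high byte comes first in memory.
The bytes are already most-significant first: 0x97AB.
Top bit is set, so as a signed 16-bit value this is 0x97AB − 2^16 = -26709.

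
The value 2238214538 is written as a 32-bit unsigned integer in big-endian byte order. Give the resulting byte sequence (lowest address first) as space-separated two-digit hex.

85 68 71 8A

2238214538 in hexadecimal, padded to 32 bits, is 0x8568718A.
Split into bytes (most-significant first): 85 68 71 8A.
Big-endian stores the most-significant byte at the lowest address.
So the memory order matches the most-significant-first order: 85 68 71 8A.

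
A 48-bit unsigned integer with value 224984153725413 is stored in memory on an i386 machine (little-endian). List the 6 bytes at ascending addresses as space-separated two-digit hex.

224984153725413 in hexadecimal, padded to 48 bits, is 0xCC9F349019E5.
Split into bytes (most-significant first): CC 9F 34 90 19 E5.
Little-endian: lowest address holds the least-significant byte.
So at ascending addresses the bytes are E5 19 90 34 9F CC.

E5 19 90 34 9F CC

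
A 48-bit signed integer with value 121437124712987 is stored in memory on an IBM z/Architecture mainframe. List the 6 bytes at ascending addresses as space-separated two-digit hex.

6E 72 48 AE 5A 1B

121437124712987 in hexadecimal, padded to 48 bits, is 0x6E7248AE5A1B.
Split into bytes (most-significant first): 6E 72 48 AE 5A 1B.
Big-endian: lowest address holds the most-significant byte.
So the memory order matches the most-significant-first order: 6E 72 48 AE 5A 1B.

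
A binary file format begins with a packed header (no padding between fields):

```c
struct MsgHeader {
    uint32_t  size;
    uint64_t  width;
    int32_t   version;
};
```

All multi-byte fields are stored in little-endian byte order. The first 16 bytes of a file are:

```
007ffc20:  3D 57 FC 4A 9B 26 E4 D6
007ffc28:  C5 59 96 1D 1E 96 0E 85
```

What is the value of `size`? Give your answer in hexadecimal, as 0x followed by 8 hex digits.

0x4AFC573D

`size` is the first field, at byte offset 0, occupying 4 bytes.
Bytes at offsets 0..3: 3D 57 FC 4A.
In little-endian order the low byte comes first in memory.
Reassemble most-significant byte first: 4A FC 57 3D → 0x4AFC573D.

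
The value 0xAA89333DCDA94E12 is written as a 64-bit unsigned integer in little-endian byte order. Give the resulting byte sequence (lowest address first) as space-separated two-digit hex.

Split into bytes (most-significant first): AA 89 33 3D CD A9 4E 12.
Little-endian stores the least-significant byte at the lowest address.
So at ascending addresses the bytes are 12 4E A9 CD 3D 33 89 AA.

12 4E A9 CD 3D 33 89 AA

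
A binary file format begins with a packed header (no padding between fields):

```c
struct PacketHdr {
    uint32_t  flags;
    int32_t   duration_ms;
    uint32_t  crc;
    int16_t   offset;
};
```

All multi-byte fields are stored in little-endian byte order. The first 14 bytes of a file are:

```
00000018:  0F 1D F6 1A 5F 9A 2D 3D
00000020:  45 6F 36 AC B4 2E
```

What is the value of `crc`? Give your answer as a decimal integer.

`crc` follows `flags` (4 B), `duration_ms` (4 B), so it starts at offset 4 + 4 = 8 and occupies 4 bytes.
Bytes at offsets 8..11: 45 6F 36 AC.
Little-endian: lowest address holds the least-significant byte.
Reassemble most-significant byte first: AC 36 6F 45 → 0xAC366F45.
0xAC366F45 = 2889248581.

2889248581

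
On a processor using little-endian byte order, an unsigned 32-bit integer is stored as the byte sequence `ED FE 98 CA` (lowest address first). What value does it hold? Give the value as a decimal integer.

In little-endian order the low byte comes first in memory.
Reassemble most-significant byte first: CA 98 FE ED → 0xCA98FEED.
0xCA98FEED = 3399024365.

3399024365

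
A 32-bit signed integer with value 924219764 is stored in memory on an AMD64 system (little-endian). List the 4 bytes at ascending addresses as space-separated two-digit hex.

924219764 in hexadecimal, padded to 32 bits, is 0x37167974.
Split into bytes (most-significant first): 37 16 79 74.
In little-endian order the low byte comes first in memory.
So at ascending addresses the bytes are 74 79 16 37.

74 79 16 37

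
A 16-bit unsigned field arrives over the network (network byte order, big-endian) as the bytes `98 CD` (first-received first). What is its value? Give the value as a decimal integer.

39117

Big-endian stores the most-significant byte at the lowest address.
The bytes are already most-significant first: 0x98CD.
0x98CD = 39117.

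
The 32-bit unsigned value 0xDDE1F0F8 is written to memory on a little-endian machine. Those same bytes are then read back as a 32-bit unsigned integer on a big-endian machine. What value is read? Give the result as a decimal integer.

Stored little-endian, the bytes at ascending addresses are F8 F0 E1 DD.
Read back as big-endian, the last byte is least significant, giving 0xF8F0E1DD.
0xF8F0E1DD = 4176536029.

4176536029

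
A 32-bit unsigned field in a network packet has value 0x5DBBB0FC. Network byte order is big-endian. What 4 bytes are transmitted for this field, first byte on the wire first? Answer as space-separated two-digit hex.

Split into bytes (most-significant first): 5D BB B0 FC.
Big-endian stores the most-significant byte at the lowest address.
So the memory order matches the most-significant-first order: 5D BB B0 FC.

5D BB B0 FC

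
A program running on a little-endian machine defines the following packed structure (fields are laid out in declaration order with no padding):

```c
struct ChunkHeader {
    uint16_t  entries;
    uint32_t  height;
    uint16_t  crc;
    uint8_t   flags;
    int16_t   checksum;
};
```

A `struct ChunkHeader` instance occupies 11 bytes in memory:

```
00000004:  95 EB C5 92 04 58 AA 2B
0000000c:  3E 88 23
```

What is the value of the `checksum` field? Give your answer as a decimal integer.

9096

`checksum` follows `entries` (2 B), `height` (4 B), `crc` (2 B), `flags` (1 B), so it starts at offset 2 + 4 + 2 + 1 = 9 and occupies 2 bytes.
Bytes at offsets 9..10: 88 23.
Little-endian stores the least-significant byte at the lowest address.
Reassemble most-significant byte first: 23 88 → 0x2388.
0x2388 = 9096.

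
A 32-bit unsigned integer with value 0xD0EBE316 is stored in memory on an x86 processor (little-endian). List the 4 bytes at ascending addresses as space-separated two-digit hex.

Split into bytes (most-significant first): D0 EB E3 16.
Little-endian: lowest address holds the least-significant byte.
So at ascending addresses the bytes are 16 E3 EB D0.

16 E3 EB D0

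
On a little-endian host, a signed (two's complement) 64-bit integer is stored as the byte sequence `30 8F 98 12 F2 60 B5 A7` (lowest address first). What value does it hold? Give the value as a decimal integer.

In little-endian order the low byte comes first in memory.
Reassemble most-significant byte first: A7 B5 60 F2 12 98 8F 30 → 0xA7B560F212988F30.
Top bit is set, so as a signed 64-bit value this is 0xA7B560F212988F30 − 2^64 = -6362072305780617424.

-6362072305780617424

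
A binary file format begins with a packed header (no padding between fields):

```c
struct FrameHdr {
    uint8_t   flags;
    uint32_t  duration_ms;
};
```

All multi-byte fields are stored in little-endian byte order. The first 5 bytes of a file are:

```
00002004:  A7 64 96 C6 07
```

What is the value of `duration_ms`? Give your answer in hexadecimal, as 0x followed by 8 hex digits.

0x07C69664

`duration_ms` follows `flags` (1 byte), so it starts at byte offset 1 and occupies 4 bytes.
Bytes at offsets 1..4: 64 96 C6 07.
In little-endian order the low byte comes first in memory.
Reassemble most-significant byte first: 07 C6 96 64 → 0x07C69664.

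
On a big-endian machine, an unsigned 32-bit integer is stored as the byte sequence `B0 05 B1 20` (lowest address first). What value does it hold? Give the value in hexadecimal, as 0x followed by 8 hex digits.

0xB005B120

Big-endian: lowest address holds the most-significant byte.
The bytes are already most-significant first: 0xB005B120.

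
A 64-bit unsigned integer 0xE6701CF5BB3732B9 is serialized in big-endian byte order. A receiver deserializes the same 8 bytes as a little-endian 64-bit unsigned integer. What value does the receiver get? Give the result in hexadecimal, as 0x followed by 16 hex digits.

Stored big-endian, the bytes at ascending addresses are E6 70 1C F5 BB 37 32 B9.
Read back as little-endian, the first byte is least significant, giving 0xB93237BBF51C70E6.

0xB93237BBF51C70E6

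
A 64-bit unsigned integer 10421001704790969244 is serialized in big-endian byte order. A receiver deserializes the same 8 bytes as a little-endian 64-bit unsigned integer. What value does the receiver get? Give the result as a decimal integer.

10421001704790969244 in 64-bit hexadecimal is 0x909ED5D671CE4B9C.
Stored big-endian, the bytes at ascending addresses are 90 9E D5 D6 71 CE 4B 9C.
Read back as little-endian, the first byte is least significant, giving 0x9C4BCE71D6D59E90.
0x9C4BCE71D6D59E90 = 11262322281501007504.

11262322281501007504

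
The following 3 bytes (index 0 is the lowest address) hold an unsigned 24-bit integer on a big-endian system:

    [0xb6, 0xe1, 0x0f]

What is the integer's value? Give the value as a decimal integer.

11985167

Big-endian: lowest address holds the most-significant byte.
The bytes are already most-significant first: 0xB6E10F.
0xB6E10F = 11985167.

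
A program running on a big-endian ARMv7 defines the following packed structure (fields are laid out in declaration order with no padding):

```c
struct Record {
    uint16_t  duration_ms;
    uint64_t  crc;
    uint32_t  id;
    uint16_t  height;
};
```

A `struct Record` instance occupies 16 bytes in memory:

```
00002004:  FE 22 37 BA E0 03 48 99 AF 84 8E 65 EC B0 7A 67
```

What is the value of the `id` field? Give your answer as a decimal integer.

2389044400

`id` follows `duration_ms` (2 B), `crc` (8 B), so it starts at offset 2 + 8 = 10 and occupies 4 bytes.
Bytes at offsets 10..13: 8E 65 EC B0.
In big-endian order the high byte comes first in memory.
The bytes are already most-significant first: 0x8E65ECB0.
0x8E65ECB0 = 2389044400.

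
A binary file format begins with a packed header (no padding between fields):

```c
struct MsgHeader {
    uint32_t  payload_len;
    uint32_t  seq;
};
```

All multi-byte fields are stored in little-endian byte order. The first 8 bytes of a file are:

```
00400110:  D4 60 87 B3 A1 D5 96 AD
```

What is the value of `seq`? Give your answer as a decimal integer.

`seq` follows `payload_len` (4 bytes), so it starts at byte offset 4 and occupies 4 bytes.
Bytes at offsets 4..7: A1 D5 96 AD.
In little-endian order the low byte comes first in memory.
Reassemble most-significant byte first: AD 96 D5 A1 → 0xAD96D5A1.
0xAD96D5A1 = 2912343457.

2912343457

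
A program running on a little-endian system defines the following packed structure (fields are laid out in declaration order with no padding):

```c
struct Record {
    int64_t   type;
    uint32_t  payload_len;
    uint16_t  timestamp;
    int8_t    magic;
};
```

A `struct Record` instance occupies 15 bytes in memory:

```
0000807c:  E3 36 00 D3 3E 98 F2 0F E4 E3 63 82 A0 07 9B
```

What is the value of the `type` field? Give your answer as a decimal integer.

`type` is the first field, at byte offset 0, occupying 8 bytes.
Bytes at offsets 0..7: E3 36 00 D3 3E 98 F2 0F.
In little-endian order the low byte comes first in memory.
Reassemble most-significant byte first: 0F F2 98 3E D3 00 36 E3 → 0x0FF2983ED30036E3.
0x0FF2983ED30036E3 = 1149148250528298723.

1149148250528298723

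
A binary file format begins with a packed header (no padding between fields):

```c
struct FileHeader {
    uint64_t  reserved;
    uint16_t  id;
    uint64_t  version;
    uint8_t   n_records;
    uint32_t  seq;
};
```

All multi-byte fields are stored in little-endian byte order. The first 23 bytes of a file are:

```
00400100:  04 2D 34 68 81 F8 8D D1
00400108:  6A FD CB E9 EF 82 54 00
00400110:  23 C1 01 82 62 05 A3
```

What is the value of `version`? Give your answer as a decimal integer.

`version` follows `reserved` (8 B), `id` (2 B), so it starts at offset 8 + 2 = 10 and occupies 8 bytes.
Bytes at offsets 10..17: CB E9 EF 82 54 00 23 C1.
In little-endian order the low byte comes first in memory.
Reassemble most-significant byte first: C1 23 00 54 82 EF E9 CB → 0xC123005482EFE9CB.
0xC123005482EFE9CB = 13916967636478978507.

13916967636478978507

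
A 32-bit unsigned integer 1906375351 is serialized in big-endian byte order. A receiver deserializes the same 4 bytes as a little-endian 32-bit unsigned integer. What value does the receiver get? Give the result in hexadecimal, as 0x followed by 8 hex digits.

0xB7FAA071

1906375351 in 32-bit hexadecimal is 0x71A0FAB7.
Stored big-endian, the bytes at ascending addresses are 71 A0 FA B7.
Read back as little-endian, the first byte is least significant, giving 0xB7FAA071.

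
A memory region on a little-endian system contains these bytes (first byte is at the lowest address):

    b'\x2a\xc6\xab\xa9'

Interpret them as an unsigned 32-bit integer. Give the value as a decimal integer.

In little-endian order the low byte comes first in memory.
Reassemble most-significant byte first: A9 AB C6 2A → 0xA9ABC62A.
0xA9ABC62A = 2846606890.

2846606890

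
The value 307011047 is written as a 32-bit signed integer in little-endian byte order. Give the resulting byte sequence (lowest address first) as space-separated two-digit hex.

E7 9D 4C 12

307011047 in hexadecimal, padded to 32 bits, is 0x124C9DE7.
Split into bytes (most-significant first): 12 4C 9D E7.
In little-endian order the low byte comes first in memory.
So at ascending addresses the bytes are E7 9D 4C 12.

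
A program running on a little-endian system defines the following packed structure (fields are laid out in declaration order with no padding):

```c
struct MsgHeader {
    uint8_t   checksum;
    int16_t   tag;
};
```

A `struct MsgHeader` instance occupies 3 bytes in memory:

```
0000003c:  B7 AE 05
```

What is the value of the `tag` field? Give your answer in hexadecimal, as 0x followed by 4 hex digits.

`tag` follows `checksum` (1 byte), so it starts at byte offset 1 and occupies 2 bytes.
Bytes at offsets 1..2: AE 05.
Little-endian stores the least-significant byte at the lowest address.
Reassemble most-significant byte first: 05 AE → 0x05AE.

0x05AE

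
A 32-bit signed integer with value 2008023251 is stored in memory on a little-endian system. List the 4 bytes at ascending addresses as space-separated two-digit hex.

2008023251 in hexadecimal, padded to 32 bits, is 0x77B000D3.
Split into bytes (most-significant first): 77 B0 00 D3.
Little-endian: lowest address holds the least-significant byte.
So at ascending addresses the bytes are D3 00 B0 77.

D3 00 B0 77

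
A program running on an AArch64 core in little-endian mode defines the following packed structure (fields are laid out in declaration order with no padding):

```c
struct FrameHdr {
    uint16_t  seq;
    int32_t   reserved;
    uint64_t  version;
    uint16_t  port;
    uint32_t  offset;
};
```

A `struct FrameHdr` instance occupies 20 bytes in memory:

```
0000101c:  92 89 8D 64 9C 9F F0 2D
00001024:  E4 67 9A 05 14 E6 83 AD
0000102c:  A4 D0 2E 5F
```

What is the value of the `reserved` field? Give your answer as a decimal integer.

`reserved` follows `seq` (2 bytes), so it starts at byte offset 2 and occupies 4 bytes.
Bytes at offsets 2..5: 8D 64 9C 9F.
Little-endian: lowest address holds the least-significant byte.
Reassemble most-significant byte first: 9F 9C 64 8D → 0x9F9C648D.
Top bit is set, so as a signed 32-bit value this is 0x9F9C648D − 2^32 = -1617140595.

-1617140595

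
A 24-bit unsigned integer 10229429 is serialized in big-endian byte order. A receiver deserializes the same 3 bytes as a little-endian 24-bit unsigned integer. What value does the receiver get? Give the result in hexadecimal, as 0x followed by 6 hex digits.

10229429 in 24-bit hexadecimal is 0x9C16B5.
Stored big-endian, the bytes at ascending addresses are 9C 16 B5.
Read back as little-endian, the first byte is least significant, giving 0xB5169C.

0xB5169C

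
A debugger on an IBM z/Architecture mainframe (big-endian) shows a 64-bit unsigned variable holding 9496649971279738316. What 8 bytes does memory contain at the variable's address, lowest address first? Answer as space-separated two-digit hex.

9496649971279738316 in hexadecimal, padded to 64 bits, is 0x83CAE0D55E5A35CC.
Split into bytes (most-significant first): 83 CA E0 D5 5E 5A 35 CC.
Big-endian: lowest address holds the most-significant byte.
So the memory order matches the most-significant-first order: 83 CA E0 D5 5E 5A 35 CC.

83 CA E0 D5 5E 5A 35 CC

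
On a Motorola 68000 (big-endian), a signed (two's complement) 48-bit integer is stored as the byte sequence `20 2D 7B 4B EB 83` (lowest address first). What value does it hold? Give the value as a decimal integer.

In big-endian order the high byte comes first in memory.
The bytes are already most-significant first: 0x202D7B4BEB83.
0x202D7B4BEB83 = 35379714190211.

35379714190211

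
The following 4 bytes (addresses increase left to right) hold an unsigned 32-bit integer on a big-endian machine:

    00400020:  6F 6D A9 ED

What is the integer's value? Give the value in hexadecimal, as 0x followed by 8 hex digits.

0x6F6DA9ED

Big-endian stores the most-significant byte at the lowest address.
The bytes are already most-significant first: 0x6F6DA9ED.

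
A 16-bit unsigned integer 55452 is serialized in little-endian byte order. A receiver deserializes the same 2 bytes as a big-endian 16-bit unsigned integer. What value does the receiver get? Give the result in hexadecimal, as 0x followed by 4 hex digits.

0x9CD8

55452 in 16-bit hexadecimal is 0xD89C.
Stored little-endian, the bytes at ascending addresses are 9C D8.
Read back as big-endian, the last byte is least significant, giving 0x9CD8.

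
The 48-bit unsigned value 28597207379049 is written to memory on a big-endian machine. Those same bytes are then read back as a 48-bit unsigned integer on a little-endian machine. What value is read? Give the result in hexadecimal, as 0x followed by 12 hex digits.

28597207379049 in 48-bit hexadecimal is 0x1A024E632C69.
Stored big-endian, the bytes at ascending addresses are 1A 02 4E 63 2C 69.
Read back as little-endian, the first byte is least significant, giving 0x692C634E021A.

0x692C634E021A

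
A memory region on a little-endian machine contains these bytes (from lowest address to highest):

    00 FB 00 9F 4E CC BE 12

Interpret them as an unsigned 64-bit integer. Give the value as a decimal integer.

Little-endian: lowest address holds the least-significant byte.
Reassemble most-significant byte first: 12 BE CC 4E 9F 00 FB 00 → 0x12BECC4E9F00FB00.
0x12BECC4E9F00FB00 = 1350741576304884480.

1350741576304884480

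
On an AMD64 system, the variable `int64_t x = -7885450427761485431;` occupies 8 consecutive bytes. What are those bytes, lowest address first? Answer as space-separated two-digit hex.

89 19 53 67 9D 40 91 92

Two's complement of -7885450427761485431 in 64 bits: 7885450427761485431 = 0x6D6EBF6298ACE677; invert → 0x9291409D67531988; add 1 → 0x9291409D67531989.
Split into bytes (most-significant first): 92 91 40 9D 67 53 19 89.
In little-endian order the low byte comes first in memory.
So at ascending addresses the bytes are 89 19 53 67 9D 40 91 92.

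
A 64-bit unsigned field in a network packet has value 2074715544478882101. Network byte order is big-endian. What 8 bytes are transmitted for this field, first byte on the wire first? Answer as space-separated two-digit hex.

1C CA DE CB 9E A5 19 35

2074715544478882101 in hexadecimal, padded to 64 bits, is 0x1CCADECB9EA51935.
Split into bytes (most-significant first): 1C CA DE CB 9E A5 19 35.
In big-endian order the high byte comes first in memory.
So the memory order matches the most-significant-first order: 1C CA DE CB 9E A5 19 35.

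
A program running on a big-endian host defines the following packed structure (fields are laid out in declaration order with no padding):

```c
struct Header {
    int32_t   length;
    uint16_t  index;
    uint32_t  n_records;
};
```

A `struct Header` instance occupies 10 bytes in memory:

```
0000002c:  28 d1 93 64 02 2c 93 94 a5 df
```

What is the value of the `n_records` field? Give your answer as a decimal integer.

2475992543

`n_records` follows `length` (4 B), `index` (2 B), so it starts at offset 4 + 2 = 6 and occupies 4 bytes.
Bytes at offsets 6..9: 93 94 A5 DF.
Big-endian: lowest address holds the most-significant byte.
The bytes are already most-significant first: 0x9394A5DF.
0x9394A5DF = 2475992543.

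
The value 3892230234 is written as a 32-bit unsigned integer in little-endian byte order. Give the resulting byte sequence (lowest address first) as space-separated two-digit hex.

5A B8 FE E7

3892230234 in hexadecimal, padded to 32 bits, is 0xE7FEB85A.
Split into bytes (most-significant first): E7 FE B8 5A.
Little-endian: lowest address holds the least-significant byte.
So at ascending addresses the bytes are 5A B8 FE E7.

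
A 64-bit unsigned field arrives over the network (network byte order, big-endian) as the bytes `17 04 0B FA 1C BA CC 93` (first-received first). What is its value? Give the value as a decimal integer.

1658463731630918803

In big-endian order the high byte comes first in memory.
The bytes are already most-significant first: 0x17040BFA1CBACC93.
0x17040BFA1CBACC93 = 1658463731630918803.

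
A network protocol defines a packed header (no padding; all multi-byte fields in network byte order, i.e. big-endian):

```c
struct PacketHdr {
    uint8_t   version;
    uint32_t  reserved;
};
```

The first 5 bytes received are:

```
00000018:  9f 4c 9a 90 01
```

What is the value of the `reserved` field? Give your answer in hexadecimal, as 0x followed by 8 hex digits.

`reserved` follows `version` (1 byte), so it starts at byte offset 1 and occupies 4 bytes.
Bytes at offsets 1..4: 4C 9A 90 01.
Big-endian stores the most-significant byte at the lowest address.
The bytes are already most-significant first: 0x4C9A9001.

0x4C9A9001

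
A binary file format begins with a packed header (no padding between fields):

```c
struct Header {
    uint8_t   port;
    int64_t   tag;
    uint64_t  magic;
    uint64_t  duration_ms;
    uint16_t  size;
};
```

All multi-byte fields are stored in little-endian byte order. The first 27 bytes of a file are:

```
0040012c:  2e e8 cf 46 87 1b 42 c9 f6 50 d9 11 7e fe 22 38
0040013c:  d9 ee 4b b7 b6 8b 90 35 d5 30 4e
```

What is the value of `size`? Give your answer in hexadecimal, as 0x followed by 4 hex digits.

0x4E30

`size` follows `port` (1 B), `tag` (8 B), `magic` (8 B), `duration_ms` (8 B), so it starts at offset 1 + 8 + 8 + 8 = 25 and occupies 2 bytes.
Bytes at offsets 25..26: 30 4E.
In little-endian order the low byte comes first in memory.
Reassemble most-significant byte first: 4E 30 → 0x4E30.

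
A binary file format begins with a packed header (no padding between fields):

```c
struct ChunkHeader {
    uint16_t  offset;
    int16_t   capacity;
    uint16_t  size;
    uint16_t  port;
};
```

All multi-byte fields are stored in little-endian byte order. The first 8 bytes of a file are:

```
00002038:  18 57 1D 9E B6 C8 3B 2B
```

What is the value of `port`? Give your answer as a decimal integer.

11067

`port` follows `offset` (2 B), `capacity` (2 B), `size` (2 B), so it starts at offset 2 + 2 + 2 = 6 and occupies 2 bytes.
Bytes at offsets 6..7: 3B 2B.
Little-endian stores the least-significant byte at the lowest address.
Reassemble most-significant byte first: 2B 3B → 0x2B3B.
0x2B3B = 11067.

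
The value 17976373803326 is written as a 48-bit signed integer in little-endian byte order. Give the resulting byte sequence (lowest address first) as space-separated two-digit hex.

17976373803326 in hexadecimal, padded to 48 bits, is 0x1059735FF93E.
Split into bytes (most-significant first): 10 59 73 5F F9 3E.
In little-endian order the low byte comes first in memory.
So at ascending addresses the bytes are 3E F9 5F 73 59 10.

3E F9 5F 73 59 10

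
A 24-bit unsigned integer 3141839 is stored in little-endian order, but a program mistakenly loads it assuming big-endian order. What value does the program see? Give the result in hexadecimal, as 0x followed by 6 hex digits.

0xCFF02F

3141839 in 24-bit hexadecimal is 0x2FF0CF.
Stored little-endian, the bytes at ascending addresses are CF F0 2F.
Read back as big-endian, the last byte is least significant, giving 0xCFF02F.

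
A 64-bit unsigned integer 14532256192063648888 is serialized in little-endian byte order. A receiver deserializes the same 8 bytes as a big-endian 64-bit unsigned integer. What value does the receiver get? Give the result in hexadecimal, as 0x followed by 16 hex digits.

0x78B4ECF002F2ACC9

14532256192063648888 in 64-bit hexadecimal is 0xC9ACF202F0ECB478.
Stored little-endian, the bytes at ascending addresses are 78 B4 EC F0 02 F2 AC C9.
Read back as big-endian, the last byte is least significant, giving 0x78B4ECF002F2ACC9.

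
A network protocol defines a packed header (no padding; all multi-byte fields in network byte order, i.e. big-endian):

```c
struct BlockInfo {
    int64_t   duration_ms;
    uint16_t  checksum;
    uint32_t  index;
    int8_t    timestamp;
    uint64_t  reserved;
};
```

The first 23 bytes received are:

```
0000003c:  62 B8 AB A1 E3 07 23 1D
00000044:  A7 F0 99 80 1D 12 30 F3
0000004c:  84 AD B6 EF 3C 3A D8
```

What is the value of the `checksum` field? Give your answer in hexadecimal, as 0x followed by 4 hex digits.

`checksum` follows `duration_ms` (8 bytes), so it starts at byte offset 8 and occupies 2 bytes.
Bytes at offsets 8..9: A7 F0.
Big-endian stores the most-significant byte at the lowest address.
The bytes are already most-significant first: 0xA7F0.

0xA7F0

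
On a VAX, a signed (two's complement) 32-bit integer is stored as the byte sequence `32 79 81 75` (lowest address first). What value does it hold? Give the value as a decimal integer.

In little-endian order the low byte comes first in memory.
Reassemble most-significant byte first: 75 81 79 32 → 0x75817932.
0x75817932 = 1971419442.

1971419442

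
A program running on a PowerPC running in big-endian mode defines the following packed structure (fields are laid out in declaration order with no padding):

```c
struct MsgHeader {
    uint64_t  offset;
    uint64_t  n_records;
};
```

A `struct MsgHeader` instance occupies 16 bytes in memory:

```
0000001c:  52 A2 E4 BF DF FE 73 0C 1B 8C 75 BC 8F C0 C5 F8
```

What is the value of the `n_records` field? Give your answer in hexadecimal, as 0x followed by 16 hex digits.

0x1B8C75BC8FC0C5F8

`n_records` follows `offset` (8 bytes), so it starts at byte offset 8 and occupies 8 bytes.
Bytes at offsets 8..15: 1B 8C 75 BC 8F C0 C5 F8.
Big-endian: lowest address holds the most-significant byte.
The bytes are already most-significant first: 0x1B8C75BC8FC0C5F8.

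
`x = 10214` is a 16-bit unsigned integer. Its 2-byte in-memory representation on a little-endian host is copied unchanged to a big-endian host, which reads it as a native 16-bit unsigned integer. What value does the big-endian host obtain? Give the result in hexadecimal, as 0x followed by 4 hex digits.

10214 in 16-bit hexadecimal is 0x27E6.
Stored little-endian, the bytes at ascending addresses are E6 27.
Read back as big-endian, the last byte is least significant, giving 0xE627.

0xE627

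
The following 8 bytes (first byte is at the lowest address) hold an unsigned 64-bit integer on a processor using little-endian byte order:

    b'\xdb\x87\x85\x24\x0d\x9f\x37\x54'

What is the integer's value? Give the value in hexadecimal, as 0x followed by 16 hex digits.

In little-endian order the low byte comes first in memory.
Reassemble most-significant byte first: 54 37 9F 0D 24 85 87 DB → 0x54379F0D248587DB.

0x54379F0D248587DB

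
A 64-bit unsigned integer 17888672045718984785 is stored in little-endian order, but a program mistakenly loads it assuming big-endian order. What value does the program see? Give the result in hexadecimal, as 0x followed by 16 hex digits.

0x51588A84725441F8

17888672045718984785 in 64-bit hexadecimal is 0xF8415472848A5851.
Stored little-endian, the bytes at ascending addresses are 51 58 8A 84 72 54 41 F8.
Read back as big-endian, the last byte is least significant, giving 0x51588A84725441F8.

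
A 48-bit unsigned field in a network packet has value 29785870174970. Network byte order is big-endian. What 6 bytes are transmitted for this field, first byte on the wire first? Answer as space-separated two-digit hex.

1B 17 10 36 0A FA

29785870174970 in hexadecimal, padded to 48 bits, is 0x1B1710360AFA.
Split into bytes (most-significant first): 1B 17 10 36 0A FA.
Big-endian: lowest address holds the most-significant byte.
So the memory order matches the most-significant-first order: 1B 17 10 36 0A FA.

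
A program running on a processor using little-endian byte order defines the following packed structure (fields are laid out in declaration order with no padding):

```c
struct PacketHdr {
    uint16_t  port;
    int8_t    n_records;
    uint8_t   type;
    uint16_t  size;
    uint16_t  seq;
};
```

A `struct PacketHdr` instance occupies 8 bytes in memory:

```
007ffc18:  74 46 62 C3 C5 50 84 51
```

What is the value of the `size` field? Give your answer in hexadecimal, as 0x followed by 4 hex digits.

0x50C5

`size` follows `port` (2 B), `n_records` (1 B), `type` (1 B), so it starts at offset 2 + 1 + 1 = 4 and occupies 2 bytes.
Bytes at offsets 4..5: C5 50.
Little-endian: lowest address holds the least-significant byte.
Reassemble most-significant byte first: 50 C5 → 0x50C5.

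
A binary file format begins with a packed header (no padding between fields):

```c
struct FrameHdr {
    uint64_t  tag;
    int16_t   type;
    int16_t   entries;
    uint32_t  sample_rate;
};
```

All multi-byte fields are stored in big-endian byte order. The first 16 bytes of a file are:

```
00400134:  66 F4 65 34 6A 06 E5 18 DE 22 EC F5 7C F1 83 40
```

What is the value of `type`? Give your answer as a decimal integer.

`type` follows `tag` (8 bytes), so it starts at byte offset 8 and occupies 2 bytes.
Bytes at offsets 8..9: DE 22.
Big-endian: lowest address holds the most-significant byte.
The bytes are already most-significant first: 0xDE22.
Top bit is set, so as a signed 16-bit value this is 0xDE22 − 2^16 = -8670.

-8670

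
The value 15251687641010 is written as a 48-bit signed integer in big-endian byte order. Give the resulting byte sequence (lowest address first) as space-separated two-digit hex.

0D DF 0F 6C 8F B2

15251687641010 in hexadecimal, padded to 48 bits, is 0x0DDF0F6C8FB2.
Split into bytes (most-significant first): 0D DF 0F 6C 8F B2.
In big-endian order the high byte comes first in memory.
So the memory order matches the most-significant-first order: 0D DF 0F 6C 8F B2.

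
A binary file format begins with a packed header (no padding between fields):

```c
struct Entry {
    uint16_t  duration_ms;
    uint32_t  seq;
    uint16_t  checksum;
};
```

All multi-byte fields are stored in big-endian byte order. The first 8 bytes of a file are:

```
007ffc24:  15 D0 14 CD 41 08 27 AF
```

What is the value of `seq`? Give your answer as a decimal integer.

348995848

`seq` follows `duration_ms` (2 bytes), so it starts at byte offset 2 and occupies 4 bytes.
Bytes at offsets 2..5: 14 CD 41 08.
In big-endian order the high byte comes first in memory.
The bytes are already most-significant first: 0x14CD4108.
0x14CD4108 = 348995848.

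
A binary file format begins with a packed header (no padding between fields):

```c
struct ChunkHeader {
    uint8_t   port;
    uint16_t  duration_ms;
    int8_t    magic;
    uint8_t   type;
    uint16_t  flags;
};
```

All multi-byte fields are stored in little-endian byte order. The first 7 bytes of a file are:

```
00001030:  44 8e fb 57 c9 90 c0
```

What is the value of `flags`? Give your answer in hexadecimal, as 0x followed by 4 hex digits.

`flags` follows `port` (1 B), `duration_ms` (2 B), `magic` (1 B), `type` (1 B), so it starts at offset 1 + 2 + 1 + 1 = 5 and occupies 2 bytes.
Bytes at offsets 5..6: 90 C0.
Little-endian stores the least-significant byte at the lowest address.
Reassemble most-significant byte first: C0 90 → 0xC090.

0xC090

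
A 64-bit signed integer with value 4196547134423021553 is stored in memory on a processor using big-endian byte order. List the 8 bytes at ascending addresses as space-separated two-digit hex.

3A 3D 21 62 6E 77 B7 F1

4196547134423021553 in hexadecimal, padded to 64 bits, is 0x3A3D21626E77B7F1.
Split into bytes (most-significant first): 3A 3D 21 62 6E 77 B7 F1.
In big-endian order the high byte comes first in memory.
So the memory order matches the most-significant-first order: 3A 3D 21 62 6E 77 B7 F1.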